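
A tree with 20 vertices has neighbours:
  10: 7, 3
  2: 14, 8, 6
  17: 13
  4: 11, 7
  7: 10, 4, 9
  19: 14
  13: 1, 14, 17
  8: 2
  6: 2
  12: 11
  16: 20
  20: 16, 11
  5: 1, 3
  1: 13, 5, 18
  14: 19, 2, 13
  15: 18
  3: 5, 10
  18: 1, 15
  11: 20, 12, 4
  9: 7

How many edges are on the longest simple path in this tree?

Starting from 8, a farthest node is 16 at distance 12.
One longest path: 8–2–14–13–1–5–3–10–7–4–11–20–16.
So the diameter is 12.

12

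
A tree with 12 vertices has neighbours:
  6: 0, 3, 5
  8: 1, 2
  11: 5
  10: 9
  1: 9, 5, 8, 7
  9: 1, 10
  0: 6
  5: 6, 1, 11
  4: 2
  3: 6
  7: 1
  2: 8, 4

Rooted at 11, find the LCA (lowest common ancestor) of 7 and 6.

5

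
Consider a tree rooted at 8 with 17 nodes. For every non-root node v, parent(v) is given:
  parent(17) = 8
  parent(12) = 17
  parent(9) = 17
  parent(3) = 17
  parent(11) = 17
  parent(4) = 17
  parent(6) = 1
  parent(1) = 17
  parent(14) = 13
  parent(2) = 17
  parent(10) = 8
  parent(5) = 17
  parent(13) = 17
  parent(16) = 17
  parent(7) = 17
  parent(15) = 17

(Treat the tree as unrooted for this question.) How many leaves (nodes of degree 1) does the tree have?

13

The leaves are 2, 3, 4, 5, 6, 7, 9, 10, 11, 12, 14, 15, 16.
That is 13 leaves.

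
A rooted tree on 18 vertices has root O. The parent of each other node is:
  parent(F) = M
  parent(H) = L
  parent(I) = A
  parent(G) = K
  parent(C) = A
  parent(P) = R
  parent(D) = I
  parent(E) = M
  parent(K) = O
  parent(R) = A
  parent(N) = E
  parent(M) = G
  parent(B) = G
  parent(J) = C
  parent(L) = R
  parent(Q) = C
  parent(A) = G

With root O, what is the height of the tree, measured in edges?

6

A deepest node is H, reached by O-K-G-A-R-L-H.
That path has 6 edges, so the height is 6.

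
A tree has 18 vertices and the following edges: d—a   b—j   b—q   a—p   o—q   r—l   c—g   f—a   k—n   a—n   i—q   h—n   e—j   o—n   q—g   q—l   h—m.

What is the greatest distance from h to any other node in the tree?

6

A farthest node from h is e.
The path h-n-o-q-b-j-e has 6 edges.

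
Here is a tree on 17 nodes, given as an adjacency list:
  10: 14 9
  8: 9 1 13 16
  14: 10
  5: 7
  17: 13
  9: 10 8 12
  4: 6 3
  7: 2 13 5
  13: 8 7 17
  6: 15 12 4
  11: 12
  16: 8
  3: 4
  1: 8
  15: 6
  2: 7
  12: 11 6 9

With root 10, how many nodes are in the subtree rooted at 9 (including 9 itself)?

15

9's subtree: {9, 8, 12, 13, 1, 16, 6, 11, 7, 17, 4, 15, 5, 2, 3}, size 15.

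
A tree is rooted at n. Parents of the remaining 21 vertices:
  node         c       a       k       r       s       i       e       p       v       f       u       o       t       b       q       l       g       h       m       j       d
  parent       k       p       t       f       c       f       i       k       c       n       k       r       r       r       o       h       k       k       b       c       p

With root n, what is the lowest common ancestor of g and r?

r

Path g→root: g k t r f n; path r→root: r f n.
First common node: r.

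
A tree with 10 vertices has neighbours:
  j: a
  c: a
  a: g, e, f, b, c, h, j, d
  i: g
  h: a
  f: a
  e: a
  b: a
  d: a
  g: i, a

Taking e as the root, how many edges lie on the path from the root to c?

Path from e to c: e – a – c, which has 2 edges.

2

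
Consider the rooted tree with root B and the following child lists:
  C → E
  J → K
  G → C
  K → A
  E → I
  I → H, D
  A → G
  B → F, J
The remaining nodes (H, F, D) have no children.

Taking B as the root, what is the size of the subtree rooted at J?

9

J's subtree: {J, K, A, G, C, E, I, H, D}, size 9.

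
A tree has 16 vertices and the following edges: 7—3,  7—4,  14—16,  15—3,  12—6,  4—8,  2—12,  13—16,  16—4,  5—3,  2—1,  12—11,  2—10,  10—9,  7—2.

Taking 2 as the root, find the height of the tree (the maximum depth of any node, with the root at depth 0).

The longest root-to-leaf path is 2 – 7 – 4 – 16 – 13 (4 edges).

4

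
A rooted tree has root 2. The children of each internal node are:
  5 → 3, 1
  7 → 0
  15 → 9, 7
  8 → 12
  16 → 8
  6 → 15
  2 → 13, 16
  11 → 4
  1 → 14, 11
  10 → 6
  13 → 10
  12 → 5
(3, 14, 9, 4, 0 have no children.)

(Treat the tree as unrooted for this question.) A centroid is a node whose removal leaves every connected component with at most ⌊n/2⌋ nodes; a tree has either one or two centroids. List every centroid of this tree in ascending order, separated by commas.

16

Removing 16 splits the tree into components of sizes 8, 8; the largest is 8 ≤ ⌊17/2⌋ = 8.
No neighbour of 16 does as well, so 16 is the unique centroid.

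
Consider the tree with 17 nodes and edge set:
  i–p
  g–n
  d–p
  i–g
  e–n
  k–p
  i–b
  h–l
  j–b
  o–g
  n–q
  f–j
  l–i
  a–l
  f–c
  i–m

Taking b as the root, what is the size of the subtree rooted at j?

The subtree rooted at j contains: j, f, c — 3 nodes.

3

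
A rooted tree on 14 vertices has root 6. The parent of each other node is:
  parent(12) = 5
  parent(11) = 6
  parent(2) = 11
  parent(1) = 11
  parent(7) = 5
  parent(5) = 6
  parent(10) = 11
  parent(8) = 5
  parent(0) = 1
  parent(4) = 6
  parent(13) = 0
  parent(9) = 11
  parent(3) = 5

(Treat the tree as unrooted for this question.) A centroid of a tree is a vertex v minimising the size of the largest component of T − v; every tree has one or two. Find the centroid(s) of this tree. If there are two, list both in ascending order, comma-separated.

Delete 11: the remaining components have sizes 7, 3, 1, 1, 1. Max 7 ≤ 7, so 11 is a centroid.
Its neighbour 6 also leaves a largest component of size 7, so both are centroids.

6, 11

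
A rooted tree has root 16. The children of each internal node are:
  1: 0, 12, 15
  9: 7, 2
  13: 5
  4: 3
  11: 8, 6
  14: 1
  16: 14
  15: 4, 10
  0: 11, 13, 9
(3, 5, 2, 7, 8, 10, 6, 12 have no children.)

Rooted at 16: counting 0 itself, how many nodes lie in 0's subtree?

9

0's subtree: {0, 11, 13, 9, 6, 8, 5, 2, 7}, size 9.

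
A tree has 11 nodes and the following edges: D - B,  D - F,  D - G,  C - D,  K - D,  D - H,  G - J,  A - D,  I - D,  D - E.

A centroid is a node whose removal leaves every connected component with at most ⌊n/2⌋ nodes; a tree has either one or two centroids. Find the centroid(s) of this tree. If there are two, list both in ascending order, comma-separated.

Removing D splits the tree into components of sizes 2, 1, 1, 1, 1, 1, 1, 1, 1; the largest is 2 ≤ ⌊11/2⌋ = 5.
No neighbour of D does as well, so D is the unique centroid.

D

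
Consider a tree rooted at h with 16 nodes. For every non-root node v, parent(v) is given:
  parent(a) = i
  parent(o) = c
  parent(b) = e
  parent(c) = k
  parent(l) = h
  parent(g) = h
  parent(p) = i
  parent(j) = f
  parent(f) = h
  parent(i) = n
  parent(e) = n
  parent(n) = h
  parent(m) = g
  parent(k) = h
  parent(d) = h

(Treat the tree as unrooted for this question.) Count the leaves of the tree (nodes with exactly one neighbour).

Exactly 8 nodes have a single neighbour: a, b, d, j, l, m, o, p.

8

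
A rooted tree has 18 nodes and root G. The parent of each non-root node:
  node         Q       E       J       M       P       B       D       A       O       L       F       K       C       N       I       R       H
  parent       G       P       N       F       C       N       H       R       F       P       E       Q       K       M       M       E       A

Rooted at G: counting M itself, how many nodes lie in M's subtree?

5

M's subtree: {M, I, N, J, B}, size 5.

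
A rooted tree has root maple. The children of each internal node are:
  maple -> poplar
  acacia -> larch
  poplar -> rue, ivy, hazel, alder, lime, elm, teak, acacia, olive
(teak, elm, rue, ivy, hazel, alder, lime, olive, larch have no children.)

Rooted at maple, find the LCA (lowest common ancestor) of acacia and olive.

poplar

Ancestors of acacia (toward the root): acacia, poplar, maple.
Ancestors of olive: olive, poplar, maple.
The deepest node appearing in both lists is poplar.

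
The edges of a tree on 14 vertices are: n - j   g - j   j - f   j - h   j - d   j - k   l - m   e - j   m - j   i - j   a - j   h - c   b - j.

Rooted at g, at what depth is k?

g → j → k — 2 edges.

2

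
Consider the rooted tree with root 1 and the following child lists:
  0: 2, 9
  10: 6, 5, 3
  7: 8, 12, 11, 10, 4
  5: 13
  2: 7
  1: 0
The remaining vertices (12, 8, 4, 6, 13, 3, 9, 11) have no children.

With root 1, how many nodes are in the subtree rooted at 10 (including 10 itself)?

5

10's subtree: {10, 5, 6, 3, 13}, size 5.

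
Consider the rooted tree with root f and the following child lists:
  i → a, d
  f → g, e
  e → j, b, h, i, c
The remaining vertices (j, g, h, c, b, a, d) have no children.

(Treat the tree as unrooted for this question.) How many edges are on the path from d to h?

Walking from d: d - i - e - h. Length 3.

3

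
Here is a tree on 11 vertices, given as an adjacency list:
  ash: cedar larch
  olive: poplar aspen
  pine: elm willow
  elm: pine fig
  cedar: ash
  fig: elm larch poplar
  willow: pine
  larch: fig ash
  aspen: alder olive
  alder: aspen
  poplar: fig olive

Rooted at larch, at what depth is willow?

4

larch – fig – elm – pine – willow — 4 edges.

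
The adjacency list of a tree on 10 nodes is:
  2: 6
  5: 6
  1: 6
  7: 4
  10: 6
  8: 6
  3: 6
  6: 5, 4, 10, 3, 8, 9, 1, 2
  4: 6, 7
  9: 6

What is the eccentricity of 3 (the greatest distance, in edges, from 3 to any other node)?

The node farthest from 3 is 7, via 3 – 6 – 4 – 7 — 3 edges.

3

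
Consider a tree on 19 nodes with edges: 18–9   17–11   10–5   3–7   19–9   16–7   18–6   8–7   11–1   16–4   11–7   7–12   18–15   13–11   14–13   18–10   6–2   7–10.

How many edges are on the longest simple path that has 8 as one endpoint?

5

Distances from 8 peak at 5, attained at 2 (19 also at distance 5).
8 – 7 – 10 – 18 – 6 – 2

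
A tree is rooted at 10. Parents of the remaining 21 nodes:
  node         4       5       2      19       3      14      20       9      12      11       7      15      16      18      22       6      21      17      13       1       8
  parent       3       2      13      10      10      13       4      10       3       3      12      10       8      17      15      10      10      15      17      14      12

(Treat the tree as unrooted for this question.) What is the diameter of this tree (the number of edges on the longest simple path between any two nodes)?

A longest path is 5–2–13–17–15–10–3–12–8–16, with 9 edges.

9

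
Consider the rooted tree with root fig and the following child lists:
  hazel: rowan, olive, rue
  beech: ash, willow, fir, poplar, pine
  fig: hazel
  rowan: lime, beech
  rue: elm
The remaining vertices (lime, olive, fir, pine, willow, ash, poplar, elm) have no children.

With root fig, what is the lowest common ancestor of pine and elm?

hazel

Path pine→root: pine beech rowan hazel fig; path elm→root: elm rue hazel fig.
First common node: hazel.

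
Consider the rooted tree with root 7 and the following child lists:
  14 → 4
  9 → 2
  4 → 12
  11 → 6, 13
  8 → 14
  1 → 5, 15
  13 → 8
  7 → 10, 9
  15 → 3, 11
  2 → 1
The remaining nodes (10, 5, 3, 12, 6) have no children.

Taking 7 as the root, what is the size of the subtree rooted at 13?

Descendants of 13 (including itself): 13, 8, 14, 4, 12. That's 5.

5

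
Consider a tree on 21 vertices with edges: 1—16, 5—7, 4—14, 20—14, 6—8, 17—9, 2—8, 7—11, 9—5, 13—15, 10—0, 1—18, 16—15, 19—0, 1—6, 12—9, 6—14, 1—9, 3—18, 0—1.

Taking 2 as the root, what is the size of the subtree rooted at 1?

Descendants of 1 (including itself): 1, 9, 0, 18, 16, 12, 5, 17, 10, 19, 3, 15, 7, 13, 11. That's 15.

15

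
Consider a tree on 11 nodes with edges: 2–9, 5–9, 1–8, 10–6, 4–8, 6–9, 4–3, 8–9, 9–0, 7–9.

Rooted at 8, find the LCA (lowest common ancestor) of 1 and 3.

8

1's ancestor chain is 1, 8 and 3's is 3, 4, 8; they first meet at 8.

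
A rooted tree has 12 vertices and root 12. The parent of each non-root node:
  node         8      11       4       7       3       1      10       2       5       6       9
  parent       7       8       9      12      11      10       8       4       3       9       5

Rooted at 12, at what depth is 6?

7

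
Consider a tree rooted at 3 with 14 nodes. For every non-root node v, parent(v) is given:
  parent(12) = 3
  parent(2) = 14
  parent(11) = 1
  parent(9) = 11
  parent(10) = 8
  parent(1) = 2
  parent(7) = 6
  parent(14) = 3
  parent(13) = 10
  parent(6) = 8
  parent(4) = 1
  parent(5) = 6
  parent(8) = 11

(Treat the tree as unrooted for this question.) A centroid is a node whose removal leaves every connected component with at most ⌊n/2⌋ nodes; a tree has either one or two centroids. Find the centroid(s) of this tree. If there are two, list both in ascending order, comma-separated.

If 11 is removed the pieces have sizes 6, 6, 1, all ≤ ⌊14/2⌋ = 7.
Every other node leaves some component of size > 7, so the centroid is unique.

11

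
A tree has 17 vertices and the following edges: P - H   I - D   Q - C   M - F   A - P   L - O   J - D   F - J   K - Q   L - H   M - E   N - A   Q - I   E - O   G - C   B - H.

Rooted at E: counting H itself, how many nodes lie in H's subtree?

Descendants of H (including itself): H, P, B, A, N. That's 5.

5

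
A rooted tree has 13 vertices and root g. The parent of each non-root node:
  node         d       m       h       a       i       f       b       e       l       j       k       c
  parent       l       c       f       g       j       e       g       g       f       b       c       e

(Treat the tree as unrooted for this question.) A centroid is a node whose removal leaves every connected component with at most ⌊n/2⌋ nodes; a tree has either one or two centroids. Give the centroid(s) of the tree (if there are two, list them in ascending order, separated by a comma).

If e is removed the pieces have sizes 5, 4, 3, all ≤ ⌊13/2⌋ = 6.
No neighbour of e does as well, so e is the unique centroid.

e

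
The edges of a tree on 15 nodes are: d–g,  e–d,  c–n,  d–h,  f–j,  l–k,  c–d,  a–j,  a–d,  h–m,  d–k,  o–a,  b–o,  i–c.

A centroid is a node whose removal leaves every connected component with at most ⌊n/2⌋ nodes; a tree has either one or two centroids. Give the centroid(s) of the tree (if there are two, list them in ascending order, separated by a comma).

d

If d is removed the pieces have sizes 5, 3, 2, 2, 1, 1, all ≤ ⌊15/2⌋ = 7.
Every other node leaves some component of size > 7, so the centroid is unique.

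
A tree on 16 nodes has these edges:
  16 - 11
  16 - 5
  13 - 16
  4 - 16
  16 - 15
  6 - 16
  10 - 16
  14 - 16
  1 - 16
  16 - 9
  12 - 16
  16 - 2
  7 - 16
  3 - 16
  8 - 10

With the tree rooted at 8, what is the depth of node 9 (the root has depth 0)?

3

Path from 8 to 9: 8 – 10 – 16 – 9, which has 3 edges.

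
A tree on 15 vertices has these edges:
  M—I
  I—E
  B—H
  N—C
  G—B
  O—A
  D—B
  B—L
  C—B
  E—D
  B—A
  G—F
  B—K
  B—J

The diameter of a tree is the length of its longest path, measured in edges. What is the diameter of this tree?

6

A longest path is M - I - E - D - B - G - F, with 6 edges.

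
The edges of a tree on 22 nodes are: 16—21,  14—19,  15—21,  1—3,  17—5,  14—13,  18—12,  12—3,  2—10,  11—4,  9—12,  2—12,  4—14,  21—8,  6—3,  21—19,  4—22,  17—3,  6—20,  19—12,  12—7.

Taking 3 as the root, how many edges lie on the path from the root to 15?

4

3 – 12 – 19 – 21 – 15 — 4 edges.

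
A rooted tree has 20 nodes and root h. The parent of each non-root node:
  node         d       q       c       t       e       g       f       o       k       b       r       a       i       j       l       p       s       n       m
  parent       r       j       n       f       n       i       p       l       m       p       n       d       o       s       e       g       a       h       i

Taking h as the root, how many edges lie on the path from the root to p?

Climbing from p to the root: p – g – i – o – l – e – n – h. That's 7 steps.

7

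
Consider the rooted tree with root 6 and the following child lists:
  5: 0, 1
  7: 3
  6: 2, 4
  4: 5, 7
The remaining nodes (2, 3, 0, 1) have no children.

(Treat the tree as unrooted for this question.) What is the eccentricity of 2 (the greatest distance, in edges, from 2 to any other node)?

Distances from 2 peak at 4, attained at 1 (3, 0 also at distance 4).
2 – 6 – 4 – 5 – 1

4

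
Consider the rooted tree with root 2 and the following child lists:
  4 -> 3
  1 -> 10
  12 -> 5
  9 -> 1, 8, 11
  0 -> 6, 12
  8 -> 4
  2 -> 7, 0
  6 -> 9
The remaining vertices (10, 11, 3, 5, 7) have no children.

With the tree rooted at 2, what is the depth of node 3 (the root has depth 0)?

Climbing from 3 to the root: 3 – 4 – 8 – 9 – 6 – 0 – 2. That's 6 steps.

6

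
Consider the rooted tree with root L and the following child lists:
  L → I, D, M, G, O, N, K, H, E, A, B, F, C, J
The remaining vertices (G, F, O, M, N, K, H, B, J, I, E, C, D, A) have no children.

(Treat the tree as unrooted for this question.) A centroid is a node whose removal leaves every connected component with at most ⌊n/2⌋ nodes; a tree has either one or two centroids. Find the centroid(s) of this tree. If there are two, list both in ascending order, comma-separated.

If L is removed the pieces have sizes 1, 1, 1, 1, 1, 1, 1, 1, 1, 1, 1, 1, 1, 1, all ≤ ⌊15/2⌋ = 7.
No neighbour of L does as well, so L is the unique centroid.

L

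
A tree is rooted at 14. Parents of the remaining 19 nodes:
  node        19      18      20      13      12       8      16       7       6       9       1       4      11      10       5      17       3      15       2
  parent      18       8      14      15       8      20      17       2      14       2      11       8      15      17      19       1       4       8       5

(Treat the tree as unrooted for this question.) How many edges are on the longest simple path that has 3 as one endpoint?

7

Distances from 3 peak at 7, attained at 16 (10, 9, 7 also at distance 7).
3 – 4 – 8 – 15 – 11 – 1 – 17 – 16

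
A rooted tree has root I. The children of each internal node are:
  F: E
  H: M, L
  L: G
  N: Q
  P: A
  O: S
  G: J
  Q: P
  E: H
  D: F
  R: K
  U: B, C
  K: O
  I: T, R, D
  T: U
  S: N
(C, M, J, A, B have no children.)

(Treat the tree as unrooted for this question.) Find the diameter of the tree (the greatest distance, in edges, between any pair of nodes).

15

BFS from J reaches A last, at distance 15; BFS from A confirms no node is farther.
Path: J – G – L – H – E – F – D – I – R – K – O – S – N – Q – P – A.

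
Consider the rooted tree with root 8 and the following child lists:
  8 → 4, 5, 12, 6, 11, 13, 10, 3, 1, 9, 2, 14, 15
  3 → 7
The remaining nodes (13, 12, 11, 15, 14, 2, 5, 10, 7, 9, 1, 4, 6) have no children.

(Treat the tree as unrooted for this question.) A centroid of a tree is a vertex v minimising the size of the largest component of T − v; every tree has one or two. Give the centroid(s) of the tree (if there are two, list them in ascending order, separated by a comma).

8

Delete 8: the remaining components have sizes 2, 1, 1, 1, 1, 1, 1, 1, 1, 1, 1, 1, 1. Max 2 ≤ 7, so 8 is a centroid.
No neighbour of 8 does as well, so 8 is the unique centroid.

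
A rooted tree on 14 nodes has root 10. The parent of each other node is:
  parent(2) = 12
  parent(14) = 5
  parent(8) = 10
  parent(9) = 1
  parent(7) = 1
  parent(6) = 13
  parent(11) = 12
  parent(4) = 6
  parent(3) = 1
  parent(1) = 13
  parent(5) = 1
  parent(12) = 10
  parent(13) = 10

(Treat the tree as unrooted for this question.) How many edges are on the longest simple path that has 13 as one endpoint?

The node farthest from 13 is 14 (2, 11 also at distance 3), via 13–1–5–14 — 3 edges.

3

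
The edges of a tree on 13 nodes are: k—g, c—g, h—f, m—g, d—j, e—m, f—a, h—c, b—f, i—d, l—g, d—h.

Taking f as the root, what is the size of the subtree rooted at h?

h's subtree: {h, c, d, g, i, j, k, m, l, e}, size 10.

10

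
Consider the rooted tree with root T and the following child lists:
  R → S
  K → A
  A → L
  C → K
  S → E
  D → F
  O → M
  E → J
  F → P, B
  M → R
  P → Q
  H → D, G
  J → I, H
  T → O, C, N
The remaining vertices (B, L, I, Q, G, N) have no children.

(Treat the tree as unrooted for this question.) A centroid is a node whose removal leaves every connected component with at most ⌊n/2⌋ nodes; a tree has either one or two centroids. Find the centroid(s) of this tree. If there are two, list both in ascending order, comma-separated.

Removing E splits the tree into components of sizes 10, 9; the largest is 10 ≤ ⌊20/2⌋ = 10.
Its neighbour S also leaves a largest component of size 10, so both are centroids.

E, S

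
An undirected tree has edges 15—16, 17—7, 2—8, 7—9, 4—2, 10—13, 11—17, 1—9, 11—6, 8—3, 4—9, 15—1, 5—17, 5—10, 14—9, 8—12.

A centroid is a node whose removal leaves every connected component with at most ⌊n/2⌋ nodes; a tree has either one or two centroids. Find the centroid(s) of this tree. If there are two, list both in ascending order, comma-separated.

Delete 9: the remaining components have sizes 7, 5, 3, 1. Max 7 ≤ 8, so 9 is a centroid.
No neighbour of 9 does as well, so 9 is the unique centroid.

9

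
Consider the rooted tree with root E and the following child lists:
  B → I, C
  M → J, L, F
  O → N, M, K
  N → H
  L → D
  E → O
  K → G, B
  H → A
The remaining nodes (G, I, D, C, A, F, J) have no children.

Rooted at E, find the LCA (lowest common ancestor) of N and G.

O

Ancestors of N (toward the root): N, O, E.
Ancestors of G: G, K, O, E.
The deepest node appearing in both lists is O.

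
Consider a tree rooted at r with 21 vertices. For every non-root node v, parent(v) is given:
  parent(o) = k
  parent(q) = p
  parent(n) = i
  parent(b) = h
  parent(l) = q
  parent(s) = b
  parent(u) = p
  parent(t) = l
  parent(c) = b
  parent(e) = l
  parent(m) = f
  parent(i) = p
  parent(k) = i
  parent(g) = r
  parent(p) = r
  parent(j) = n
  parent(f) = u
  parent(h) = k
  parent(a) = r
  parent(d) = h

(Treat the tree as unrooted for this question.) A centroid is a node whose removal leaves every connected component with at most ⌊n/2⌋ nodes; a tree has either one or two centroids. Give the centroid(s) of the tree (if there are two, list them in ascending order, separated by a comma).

If p is removed the pieces have sizes 10, 4, 3, 3, all ≤ ⌊21/2⌋ = 10.
Every other node leaves some component of size > 10, so the centroid is unique.

p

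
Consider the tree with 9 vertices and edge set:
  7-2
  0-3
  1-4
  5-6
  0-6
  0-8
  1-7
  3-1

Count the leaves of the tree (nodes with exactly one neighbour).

4

The leaves are 2, 4, 5, 8.
That is 4 leaves.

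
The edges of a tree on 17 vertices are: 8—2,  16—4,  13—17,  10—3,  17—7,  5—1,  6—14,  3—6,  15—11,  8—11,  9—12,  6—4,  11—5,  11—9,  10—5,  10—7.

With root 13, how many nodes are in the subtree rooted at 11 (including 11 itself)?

6

11's subtree: {11, 9, 8, 15, 12, 2}, size 6.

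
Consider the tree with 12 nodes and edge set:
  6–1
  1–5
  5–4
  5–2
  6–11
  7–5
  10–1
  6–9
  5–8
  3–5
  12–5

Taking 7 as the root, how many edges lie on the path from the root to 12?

2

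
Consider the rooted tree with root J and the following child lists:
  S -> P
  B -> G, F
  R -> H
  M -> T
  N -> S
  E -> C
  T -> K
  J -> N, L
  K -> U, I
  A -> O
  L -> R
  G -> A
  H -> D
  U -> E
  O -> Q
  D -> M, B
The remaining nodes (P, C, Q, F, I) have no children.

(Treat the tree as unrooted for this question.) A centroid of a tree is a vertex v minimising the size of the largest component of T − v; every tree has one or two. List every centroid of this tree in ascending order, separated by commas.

Delete D: the remaining components have sizes 7, 7, 6. Max 7 ≤ 10, so D is a centroid.
Every other node leaves some component of size > 10, so the centroid is unique.

D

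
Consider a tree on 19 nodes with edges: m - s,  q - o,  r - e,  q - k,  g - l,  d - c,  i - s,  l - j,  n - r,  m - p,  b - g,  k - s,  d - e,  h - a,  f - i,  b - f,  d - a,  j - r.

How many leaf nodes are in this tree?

Degree-1 nodes: c, h, n, o, p — 5 of them.

5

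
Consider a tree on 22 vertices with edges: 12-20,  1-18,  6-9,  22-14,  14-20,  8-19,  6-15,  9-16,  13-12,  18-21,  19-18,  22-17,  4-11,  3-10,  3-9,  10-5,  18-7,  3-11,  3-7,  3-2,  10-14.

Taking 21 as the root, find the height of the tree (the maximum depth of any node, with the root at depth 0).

8

A deepest node is 13, reached by 21-18-7-3-10-14-20-12-13.
That path has 8 edges, so the height is 8.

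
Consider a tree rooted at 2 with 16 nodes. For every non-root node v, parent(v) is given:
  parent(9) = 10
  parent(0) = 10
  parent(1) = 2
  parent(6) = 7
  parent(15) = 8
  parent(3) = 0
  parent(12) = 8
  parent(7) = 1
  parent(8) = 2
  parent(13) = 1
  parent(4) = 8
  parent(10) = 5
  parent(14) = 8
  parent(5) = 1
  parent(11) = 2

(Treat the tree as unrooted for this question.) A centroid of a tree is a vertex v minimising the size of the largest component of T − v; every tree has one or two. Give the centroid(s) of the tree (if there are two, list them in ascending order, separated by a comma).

1

Delete 1: the remaining components have sizes 7, 5, 2, 1. Max 7 ≤ 8, so 1 is a centroid.
No neighbour of 1 does as well, so 1 is the unique centroid.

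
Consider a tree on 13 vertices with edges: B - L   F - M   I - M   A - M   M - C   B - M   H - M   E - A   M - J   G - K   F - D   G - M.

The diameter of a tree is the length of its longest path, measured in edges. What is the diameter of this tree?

4

A longest path is D - F - M - B - L, with 4 edges.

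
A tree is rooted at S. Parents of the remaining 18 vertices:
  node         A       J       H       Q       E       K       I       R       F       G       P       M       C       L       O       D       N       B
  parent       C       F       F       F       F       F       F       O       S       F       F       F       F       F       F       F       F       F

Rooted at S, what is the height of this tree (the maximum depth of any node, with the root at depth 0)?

The longest root-to-leaf path is S–F–O–R (3 edges).

3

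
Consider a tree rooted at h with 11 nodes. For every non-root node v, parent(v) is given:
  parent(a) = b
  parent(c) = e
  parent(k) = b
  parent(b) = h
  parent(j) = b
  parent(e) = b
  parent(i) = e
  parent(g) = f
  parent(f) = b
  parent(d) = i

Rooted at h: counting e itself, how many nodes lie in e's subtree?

4

e's subtree: {e, i, c, d}, size 4.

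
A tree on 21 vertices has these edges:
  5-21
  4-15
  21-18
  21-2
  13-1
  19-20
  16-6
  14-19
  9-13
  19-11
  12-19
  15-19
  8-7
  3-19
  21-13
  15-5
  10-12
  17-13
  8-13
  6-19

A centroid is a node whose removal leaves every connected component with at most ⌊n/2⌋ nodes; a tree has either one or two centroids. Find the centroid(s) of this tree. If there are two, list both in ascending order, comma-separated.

15

Removing 15 splits the tree into components of sizes 10, 9, 1; the largest is 10 ≤ ⌊21/2⌋ = 10.
No neighbour of 15 does as well, so 15 is the unique centroid.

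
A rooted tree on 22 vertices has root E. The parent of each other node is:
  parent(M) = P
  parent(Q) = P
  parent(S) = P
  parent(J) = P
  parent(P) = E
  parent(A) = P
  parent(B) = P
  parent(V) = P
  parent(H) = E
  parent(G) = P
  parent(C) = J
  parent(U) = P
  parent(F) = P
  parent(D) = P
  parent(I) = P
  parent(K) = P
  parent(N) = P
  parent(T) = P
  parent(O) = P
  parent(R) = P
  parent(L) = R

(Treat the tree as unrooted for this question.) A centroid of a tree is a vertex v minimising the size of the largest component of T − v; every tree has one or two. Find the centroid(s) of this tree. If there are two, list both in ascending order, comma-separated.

P

Delete P: the remaining components have sizes 2, 2, 2, 1, 1, 1, 1, 1, 1, 1, 1, 1, 1, 1, 1, 1, 1, 1. Max 2 ≤ 11, so P is a centroid.
Every other node leaves some component of size > 11, so the centroid is unique.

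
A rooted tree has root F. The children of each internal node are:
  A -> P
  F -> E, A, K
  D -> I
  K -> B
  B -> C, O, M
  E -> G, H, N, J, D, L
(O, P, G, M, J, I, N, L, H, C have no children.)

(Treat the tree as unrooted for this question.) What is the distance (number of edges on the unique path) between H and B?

The path is H – E – F – K – B, which has 4 edges.

4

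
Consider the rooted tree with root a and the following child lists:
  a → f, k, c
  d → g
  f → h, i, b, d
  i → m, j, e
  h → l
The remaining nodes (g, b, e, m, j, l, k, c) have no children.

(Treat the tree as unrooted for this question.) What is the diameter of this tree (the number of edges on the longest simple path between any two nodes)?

A longest path is l – h – f – i – m, with 4 edges.

4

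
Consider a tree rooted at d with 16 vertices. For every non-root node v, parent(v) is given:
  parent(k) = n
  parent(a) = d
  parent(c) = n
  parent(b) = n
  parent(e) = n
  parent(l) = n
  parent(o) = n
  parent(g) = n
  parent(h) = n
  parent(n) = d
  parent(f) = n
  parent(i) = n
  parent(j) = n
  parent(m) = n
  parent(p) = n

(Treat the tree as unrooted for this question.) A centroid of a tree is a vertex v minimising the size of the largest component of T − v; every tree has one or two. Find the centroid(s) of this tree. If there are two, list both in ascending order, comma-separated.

Removing n splits the tree into components of sizes 2, 1, 1, 1, 1, 1, 1, 1, 1, 1, 1, 1, 1, 1; the largest is 2 ≤ ⌊16/2⌋ = 8.
Every other node leaves some component of size > 8, so the centroid is unique.

n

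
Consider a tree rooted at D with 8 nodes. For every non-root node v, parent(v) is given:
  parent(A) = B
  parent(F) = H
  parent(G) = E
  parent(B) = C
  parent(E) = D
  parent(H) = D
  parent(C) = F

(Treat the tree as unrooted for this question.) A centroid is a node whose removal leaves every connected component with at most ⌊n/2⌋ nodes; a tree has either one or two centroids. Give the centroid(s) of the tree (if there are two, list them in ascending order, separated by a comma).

F, H

Removing H splits the tree into components of sizes 4, 3; the largest is 4 ≤ ⌊8/2⌋ = 4.
F is adjacent to H and is also a centroid (the largest component after removing it is likewise 4).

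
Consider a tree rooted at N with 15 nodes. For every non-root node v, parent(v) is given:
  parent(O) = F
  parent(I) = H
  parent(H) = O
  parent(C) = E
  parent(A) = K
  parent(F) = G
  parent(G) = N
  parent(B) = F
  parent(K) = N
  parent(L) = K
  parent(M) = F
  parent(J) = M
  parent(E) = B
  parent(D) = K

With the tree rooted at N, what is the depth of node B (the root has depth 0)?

3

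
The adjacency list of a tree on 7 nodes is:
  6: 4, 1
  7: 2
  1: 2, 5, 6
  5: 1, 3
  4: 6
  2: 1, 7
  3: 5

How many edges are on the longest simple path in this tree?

4

Starting from 7, a farthest node is 4 at distance 4.
One longest path: 7-2-1-6-4.
So the diameter is 4.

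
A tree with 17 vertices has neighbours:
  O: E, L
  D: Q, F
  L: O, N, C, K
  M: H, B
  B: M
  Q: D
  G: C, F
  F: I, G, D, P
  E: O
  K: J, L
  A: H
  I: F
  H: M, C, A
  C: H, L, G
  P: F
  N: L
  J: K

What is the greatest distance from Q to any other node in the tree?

The node farthest from Q is B (J, E also at distance 7), via Q-D-F-G-C-H-M-B — 7 edges.

7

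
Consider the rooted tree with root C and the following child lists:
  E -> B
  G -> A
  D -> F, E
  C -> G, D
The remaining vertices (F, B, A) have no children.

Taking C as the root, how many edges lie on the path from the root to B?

Path from C to B: C – D – E – B, which has 3 edges.

3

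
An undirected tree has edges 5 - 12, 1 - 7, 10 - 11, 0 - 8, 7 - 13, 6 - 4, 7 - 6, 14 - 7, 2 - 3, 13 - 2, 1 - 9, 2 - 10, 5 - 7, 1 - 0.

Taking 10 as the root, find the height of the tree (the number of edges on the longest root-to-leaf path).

6

The longest root-to-leaf path is 10-2-13-7-1-0-8 (6 edges).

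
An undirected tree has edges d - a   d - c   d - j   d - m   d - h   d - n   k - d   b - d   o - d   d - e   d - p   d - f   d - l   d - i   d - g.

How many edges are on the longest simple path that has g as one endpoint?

2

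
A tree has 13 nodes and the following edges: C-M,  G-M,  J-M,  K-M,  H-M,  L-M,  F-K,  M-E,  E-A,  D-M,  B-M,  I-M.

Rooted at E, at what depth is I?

Path from E to I: E–M–I, which has 2 edges.

2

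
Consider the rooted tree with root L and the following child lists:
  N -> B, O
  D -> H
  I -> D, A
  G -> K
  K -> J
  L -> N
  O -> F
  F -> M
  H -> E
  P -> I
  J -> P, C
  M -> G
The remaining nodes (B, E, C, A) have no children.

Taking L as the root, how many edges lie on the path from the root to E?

12

L – N – O – F – M – G – K – J – P – I – D – H – E — 12 edges.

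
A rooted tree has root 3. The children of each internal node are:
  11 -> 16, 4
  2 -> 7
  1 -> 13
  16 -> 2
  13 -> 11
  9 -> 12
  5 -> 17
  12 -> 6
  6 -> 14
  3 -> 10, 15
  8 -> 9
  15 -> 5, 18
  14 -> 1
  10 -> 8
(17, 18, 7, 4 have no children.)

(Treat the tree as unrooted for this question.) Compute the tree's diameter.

BFS from 7 reaches 17 last, at distance 15; BFS from 17 confirms no node is farther.
Path: 7–2–16–11–13–1–14–6–12–9–8–10–3–15–5–17.

15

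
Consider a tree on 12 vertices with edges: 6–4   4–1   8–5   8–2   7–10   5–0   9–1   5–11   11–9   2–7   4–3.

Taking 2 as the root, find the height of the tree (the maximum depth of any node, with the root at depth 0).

7

A deepest node is 3, reached by 2–8–5–11–9–1–4–3.
That path has 7 edges, so the height is 7.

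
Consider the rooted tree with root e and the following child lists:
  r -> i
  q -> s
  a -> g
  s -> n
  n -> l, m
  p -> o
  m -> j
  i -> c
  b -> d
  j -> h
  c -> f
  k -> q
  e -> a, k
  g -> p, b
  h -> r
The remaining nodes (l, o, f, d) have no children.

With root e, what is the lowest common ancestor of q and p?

e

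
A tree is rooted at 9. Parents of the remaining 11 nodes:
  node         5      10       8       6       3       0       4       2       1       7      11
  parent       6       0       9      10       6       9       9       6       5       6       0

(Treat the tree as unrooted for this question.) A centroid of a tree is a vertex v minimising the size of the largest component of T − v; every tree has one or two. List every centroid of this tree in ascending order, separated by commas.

Delete 6: the remaining components have sizes 6, 2, 1, 1, 1. Max 6 ≤ 6, so 6 is a centroid.
10 is adjacent to 6 and is also a centroid (the largest component after removing it is likewise 6).

6, 10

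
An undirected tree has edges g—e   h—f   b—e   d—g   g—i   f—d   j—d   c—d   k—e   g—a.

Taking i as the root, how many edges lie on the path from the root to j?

Path from i to j: i – g – d – j, which has 3 edges.

3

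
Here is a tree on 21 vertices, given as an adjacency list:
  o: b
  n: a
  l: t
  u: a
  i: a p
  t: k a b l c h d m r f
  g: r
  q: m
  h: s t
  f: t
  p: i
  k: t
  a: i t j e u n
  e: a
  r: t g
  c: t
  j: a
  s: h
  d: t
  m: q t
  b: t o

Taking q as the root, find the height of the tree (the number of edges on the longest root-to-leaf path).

The longest root-to-leaf path is q – m – t – a – i – p (5 edges).

5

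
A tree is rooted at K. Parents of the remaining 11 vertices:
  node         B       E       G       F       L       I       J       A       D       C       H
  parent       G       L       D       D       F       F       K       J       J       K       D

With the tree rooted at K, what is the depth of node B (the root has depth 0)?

K–J–D–G–B — 4 edges.

4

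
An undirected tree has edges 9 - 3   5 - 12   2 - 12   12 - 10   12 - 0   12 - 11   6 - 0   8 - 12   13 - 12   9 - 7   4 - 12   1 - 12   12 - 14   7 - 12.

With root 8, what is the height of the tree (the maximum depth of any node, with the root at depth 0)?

4

The longest root-to-leaf path is 8 – 12 – 7 – 9 – 3 (4 edges).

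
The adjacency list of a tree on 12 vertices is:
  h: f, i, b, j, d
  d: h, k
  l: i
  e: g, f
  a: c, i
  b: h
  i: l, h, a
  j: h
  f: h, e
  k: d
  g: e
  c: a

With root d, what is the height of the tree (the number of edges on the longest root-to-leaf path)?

g sits deepest: d–h–f–e–g — 4 edges from the root.

4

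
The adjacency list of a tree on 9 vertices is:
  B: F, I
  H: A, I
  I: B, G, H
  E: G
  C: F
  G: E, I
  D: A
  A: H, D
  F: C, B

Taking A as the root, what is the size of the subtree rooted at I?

6

Descendants of I (including itself): I, B, G, F, E, C. That's 6.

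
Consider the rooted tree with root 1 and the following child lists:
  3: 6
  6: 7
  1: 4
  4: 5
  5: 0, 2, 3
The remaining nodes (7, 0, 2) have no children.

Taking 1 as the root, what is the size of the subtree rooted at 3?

Descendants of 3 (including itself): 3, 6, 7. That's 3.

3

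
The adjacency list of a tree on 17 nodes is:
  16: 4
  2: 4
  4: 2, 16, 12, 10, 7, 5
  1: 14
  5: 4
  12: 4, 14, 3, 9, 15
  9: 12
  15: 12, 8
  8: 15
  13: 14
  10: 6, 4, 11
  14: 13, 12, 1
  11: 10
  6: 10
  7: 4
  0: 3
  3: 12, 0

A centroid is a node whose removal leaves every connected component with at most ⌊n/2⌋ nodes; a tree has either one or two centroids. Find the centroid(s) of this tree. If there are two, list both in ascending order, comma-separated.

Removing 12 splits the tree into components of sizes 8, 3, 2, 2, 1; the largest is 8 ≤ ⌊17/2⌋ = 8.
Every other node leaves some component of size > 8, so the centroid is unique.

12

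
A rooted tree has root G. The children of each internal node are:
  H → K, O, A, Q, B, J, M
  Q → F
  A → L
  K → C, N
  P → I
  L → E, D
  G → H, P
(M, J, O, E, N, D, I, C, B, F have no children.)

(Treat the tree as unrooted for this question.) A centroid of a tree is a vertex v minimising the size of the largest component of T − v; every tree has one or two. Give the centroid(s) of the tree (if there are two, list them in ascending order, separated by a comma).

Removing H splits the tree into components of sizes 4, 3, 3, 2, 1, 1, 1, 1; the largest is 4 ≤ ⌊17/2⌋ = 8.
No neighbour of H does as well, so H is the unique centroid.

H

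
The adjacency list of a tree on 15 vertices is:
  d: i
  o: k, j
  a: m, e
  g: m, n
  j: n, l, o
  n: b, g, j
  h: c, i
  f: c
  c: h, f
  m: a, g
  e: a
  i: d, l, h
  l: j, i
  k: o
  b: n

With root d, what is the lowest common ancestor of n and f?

n's ancestor chain is n, j, l, i, d and f's is f, c, h, i, d; they first meet at i.

i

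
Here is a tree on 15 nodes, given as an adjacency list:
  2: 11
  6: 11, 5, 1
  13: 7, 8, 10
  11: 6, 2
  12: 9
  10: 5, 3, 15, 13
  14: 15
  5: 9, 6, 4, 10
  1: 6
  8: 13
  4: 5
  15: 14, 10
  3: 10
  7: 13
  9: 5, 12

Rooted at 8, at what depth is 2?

Path from 8 to 2: 8–13–10–5–6–11–2, which has 6 edges.

6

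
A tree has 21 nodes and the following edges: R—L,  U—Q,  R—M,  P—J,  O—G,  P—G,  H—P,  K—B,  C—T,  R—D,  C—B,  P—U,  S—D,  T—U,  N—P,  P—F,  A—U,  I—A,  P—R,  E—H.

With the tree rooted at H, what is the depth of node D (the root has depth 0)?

H → P → R → D — 3 edges.

3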